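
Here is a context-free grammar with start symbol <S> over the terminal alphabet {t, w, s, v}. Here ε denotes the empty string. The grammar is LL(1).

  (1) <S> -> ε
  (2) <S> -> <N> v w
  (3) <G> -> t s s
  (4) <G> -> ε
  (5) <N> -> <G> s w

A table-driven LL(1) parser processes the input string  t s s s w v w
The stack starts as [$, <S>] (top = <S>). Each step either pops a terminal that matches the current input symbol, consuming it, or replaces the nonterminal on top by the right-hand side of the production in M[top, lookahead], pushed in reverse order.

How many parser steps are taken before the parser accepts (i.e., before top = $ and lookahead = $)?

10

      Stack            Input            Action
   1  $ <S>            t s s s w v w $  expand <S> -> <N> v w
   2  $ w v <N>        t s s s w v w $  expand <N> -> <G> s w
   3  $ w v w s <G>    t s s s w v w $  expand <G> -> t s s
   4  $ w v w s s s t  t s s s w v w $  match t
   5  $ w v w s s s    s s s w v w $    match s
   6  $ w v w s s      s s w v w $      match s
   7  $ w v w s        s w v w $        match s
   8  $ w v w          w v w $          match w
   9  $ w v            v w $            match v
  10  $ w              w $              match w
Accept reached after 10 steps.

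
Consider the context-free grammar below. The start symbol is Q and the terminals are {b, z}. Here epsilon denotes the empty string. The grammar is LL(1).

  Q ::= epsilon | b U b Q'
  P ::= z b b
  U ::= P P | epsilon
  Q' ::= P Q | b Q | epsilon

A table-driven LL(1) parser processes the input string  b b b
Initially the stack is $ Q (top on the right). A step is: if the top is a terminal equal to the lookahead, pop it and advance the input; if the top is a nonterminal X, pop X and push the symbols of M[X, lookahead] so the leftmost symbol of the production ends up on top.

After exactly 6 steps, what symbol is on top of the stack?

step 1: stack=$ Q  input=b b b $  — expand Q ::= b U b Q'
step 2: stack=$ Q' b U b  input=b b b $  — match b
step 3: stack=$ Q' b U  input=b b $  — expand U ::= epsilon
step 4: stack=$ Q' b  input=b b $  — match b
step 5: stack=$ Q'  input=b $  — expand Q' ::= b Q
step 6: stack=$ Q b  input=b $  — match b
Stack after step 6: $ Q (top = Q).

Q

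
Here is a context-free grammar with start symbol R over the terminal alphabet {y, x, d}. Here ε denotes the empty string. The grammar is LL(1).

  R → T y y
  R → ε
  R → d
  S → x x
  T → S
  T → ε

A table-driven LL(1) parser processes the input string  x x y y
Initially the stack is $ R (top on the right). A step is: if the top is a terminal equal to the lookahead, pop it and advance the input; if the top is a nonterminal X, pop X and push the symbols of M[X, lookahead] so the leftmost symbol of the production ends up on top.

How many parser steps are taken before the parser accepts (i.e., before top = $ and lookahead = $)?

step 1: stack=$ R  input=x x y y $  — expand R → T y y
step 2: stack=$ y y T  input=x x y y $  — expand T → S
step 3: stack=$ y y S  input=x x y y $  — expand S → x x
step 4: stack=$ y y x x  input=x x y y $  — match x
step 5: stack=$ y y x  input=x y y $  — match x
step 6: stack=$ y y  input=y y $  — match y
step 7: stack=$ y  input=y $  — match y
Accept reached after 7 steps.

7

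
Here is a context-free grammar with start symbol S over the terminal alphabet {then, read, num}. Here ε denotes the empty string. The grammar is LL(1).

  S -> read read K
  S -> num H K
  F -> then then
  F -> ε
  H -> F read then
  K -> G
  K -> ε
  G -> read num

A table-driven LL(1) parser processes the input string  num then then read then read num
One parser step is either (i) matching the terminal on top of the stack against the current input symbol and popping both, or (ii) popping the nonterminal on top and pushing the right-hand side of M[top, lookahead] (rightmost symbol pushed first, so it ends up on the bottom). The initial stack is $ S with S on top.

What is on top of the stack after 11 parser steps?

      Stack                    Input                               Action
   1  $ S                      num then then read then read num $  expand S -> num H K
   2  $ K H num                num then then read then read num $  match num
   3  $ K H                    then then read then read num $      expand H -> F read then
   4  $ K then read F          then then read then read num $      expand F -> then then
   5  $ K then read then then  then then read then read num $      match then
   6  $ K then read then       then read then read num $           match then
   7  $ K then read            read then read num $                match read
   8  $ K then                 then read num $                     match then
   9  $ K                      read num $                          expand K -> G
  10  $ G                      read num $                          expand G -> read num
  11  $ num read               read num $                          match read
Stack after step 11: $ num (top = num).

num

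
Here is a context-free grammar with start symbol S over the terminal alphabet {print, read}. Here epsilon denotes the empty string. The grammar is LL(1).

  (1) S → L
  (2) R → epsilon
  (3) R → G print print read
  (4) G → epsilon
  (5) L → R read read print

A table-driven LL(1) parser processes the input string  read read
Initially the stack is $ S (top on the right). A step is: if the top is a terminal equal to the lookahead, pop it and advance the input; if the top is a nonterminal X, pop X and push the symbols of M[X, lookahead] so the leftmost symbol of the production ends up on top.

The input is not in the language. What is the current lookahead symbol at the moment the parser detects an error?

$

     Stack                Input        Action
  1  $ S                  read read $  expand S → L
  2  $ L                  read read $  expand L → R read read print
  3  $ print read read R  read read $  expand R → epsilon
  4  $ print read read    read read $  match read
  5  $ print read         read $       match read
  6  $ print              $            error: top is terminal print but lookahead is $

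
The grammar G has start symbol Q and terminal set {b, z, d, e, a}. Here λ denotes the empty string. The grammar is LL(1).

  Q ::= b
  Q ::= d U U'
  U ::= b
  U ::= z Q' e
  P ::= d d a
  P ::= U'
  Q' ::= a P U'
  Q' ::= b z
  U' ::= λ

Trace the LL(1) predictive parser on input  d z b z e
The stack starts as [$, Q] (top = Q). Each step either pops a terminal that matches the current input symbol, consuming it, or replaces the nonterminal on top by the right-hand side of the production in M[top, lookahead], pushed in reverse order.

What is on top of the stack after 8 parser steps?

     Stack        Input        Action
  1  $ Q          d z b z e $  expand Q ::= d U U'
  2  $ U' U d     d z b z e $  match d
  3  $ U' U       z b z e $    expand U ::= z Q' e
  4  $ U' e Q' z  z b z e $    match z
  5  $ U' e Q'    b z e $      expand Q' ::= b z
  6  $ U' e z b   b z e $      match b
  7  $ U' e z     z e $        match z
  8  $ U' e       e $          match e
Stack after step 8: $ U' (top = U').

U'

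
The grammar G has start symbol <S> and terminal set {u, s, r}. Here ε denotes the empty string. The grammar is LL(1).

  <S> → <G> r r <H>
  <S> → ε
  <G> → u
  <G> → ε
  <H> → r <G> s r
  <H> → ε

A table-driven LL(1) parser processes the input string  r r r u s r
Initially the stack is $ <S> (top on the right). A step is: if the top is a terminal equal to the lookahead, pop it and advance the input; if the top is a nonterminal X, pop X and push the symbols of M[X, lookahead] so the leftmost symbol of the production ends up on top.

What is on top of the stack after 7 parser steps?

u

step 1: stack=$ <S>  input=r r r u s r $  — expand <S> → <G> r r <H>
step 2: stack=$ <H> r r <G>  input=r r r u s r $  — expand <G> → ε
step 3: stack=$ <H> r r  input=r r r u s r $  — match r
step 4: stack=$ <H> r  input=r r u s r $  — match r
step 5: stack=$ <H>  input=r u s r $  — expand <H> → r <G> s r
step 6: stack=$ r s <G> r  input=r u s r $  — match r
step 7: stack=$ r s <G>  input=u s r $  — expand <G> → u
Stack after step 7: $ r s u (top = u).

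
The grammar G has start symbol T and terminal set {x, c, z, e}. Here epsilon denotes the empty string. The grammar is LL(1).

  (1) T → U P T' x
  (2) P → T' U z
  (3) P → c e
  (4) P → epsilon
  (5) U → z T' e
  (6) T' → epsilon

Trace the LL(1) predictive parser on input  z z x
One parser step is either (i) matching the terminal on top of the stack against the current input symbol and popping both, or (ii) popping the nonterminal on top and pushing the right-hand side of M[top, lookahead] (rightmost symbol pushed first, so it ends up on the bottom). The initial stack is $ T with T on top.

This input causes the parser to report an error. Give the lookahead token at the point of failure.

     Stack            Input    Action
  1  $ T              z z x $  expand T → U P T' x
  2  $ x T' P U       z z x $  expand U → z T' e
  3  $ x T' P e T' z  z z x $  match z
  4  $ x T' P e T'    z x $    expand T' → epsilon
  5  $ x T' P e       z x $    error: top is terminal e but lookahead is z

z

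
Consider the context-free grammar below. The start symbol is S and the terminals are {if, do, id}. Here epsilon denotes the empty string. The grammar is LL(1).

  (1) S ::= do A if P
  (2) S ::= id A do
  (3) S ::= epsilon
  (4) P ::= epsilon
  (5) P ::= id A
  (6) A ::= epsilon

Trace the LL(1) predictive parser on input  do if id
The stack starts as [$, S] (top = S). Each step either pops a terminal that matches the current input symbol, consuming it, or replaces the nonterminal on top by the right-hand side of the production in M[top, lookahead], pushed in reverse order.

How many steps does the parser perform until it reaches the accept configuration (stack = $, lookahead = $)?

     Stack        Input       Action
  1  $ S          do if id $  expand S ::= do A if P
  2  $ P if A do  do if id $  match do
  3  $ P if A     if id $     expand A ::= epsilon
  4  $ P if       if id $     match if
  5  $ P          id $        expand P ::= id A
  6  $ A id       id $        match id
  7  $ A          $           expand A ::= epsilon
Accept reached after 7 steps.

7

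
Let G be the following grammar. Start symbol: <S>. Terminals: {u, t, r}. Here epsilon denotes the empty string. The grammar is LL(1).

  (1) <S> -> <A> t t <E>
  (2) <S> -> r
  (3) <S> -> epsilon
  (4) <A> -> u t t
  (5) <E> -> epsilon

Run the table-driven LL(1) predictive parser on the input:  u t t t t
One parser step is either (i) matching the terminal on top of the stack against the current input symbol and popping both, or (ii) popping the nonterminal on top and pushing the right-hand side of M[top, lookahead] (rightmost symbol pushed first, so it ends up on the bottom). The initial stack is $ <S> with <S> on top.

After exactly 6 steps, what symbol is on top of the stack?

t

     Stack            Input        Action
  1  $ <S>            u t t t t $  expand <S> -> <A> t t <E>
  2  $ <E> t t <A>    u t t t t $  expand <A> -> u t t
  3  $ <E> t t t t u  u t t t t $  match u
  4  $ <E> t t t t    t t t t $    match t
  5  $ <E> t t t      t t t $      match t
  6  $ <E> t t        t t $        match t
Stack after step 6: $ <E> t (top = t).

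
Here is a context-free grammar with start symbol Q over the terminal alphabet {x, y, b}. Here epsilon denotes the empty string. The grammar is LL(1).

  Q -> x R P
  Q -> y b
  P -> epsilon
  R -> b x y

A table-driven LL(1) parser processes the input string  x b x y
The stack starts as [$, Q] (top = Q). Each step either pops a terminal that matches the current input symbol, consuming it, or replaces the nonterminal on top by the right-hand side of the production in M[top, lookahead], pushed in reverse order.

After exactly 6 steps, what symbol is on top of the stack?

P

step 1: stack=$ Q  input=x b x y $  — expand Q -> x R P
step 2: stack=$ P R x  input=x b x y $  — match x
step 3: stack=$ P R  input=b x y $  — expand R -> b x y
step 4: stack=$ P y x b  input=b x y $  — match b
step 5: stack=$ P y x  input=x y $  — match x
step 6: stack=$ P y  input=y $  — match y
Stack after step 6: $ P (top = P).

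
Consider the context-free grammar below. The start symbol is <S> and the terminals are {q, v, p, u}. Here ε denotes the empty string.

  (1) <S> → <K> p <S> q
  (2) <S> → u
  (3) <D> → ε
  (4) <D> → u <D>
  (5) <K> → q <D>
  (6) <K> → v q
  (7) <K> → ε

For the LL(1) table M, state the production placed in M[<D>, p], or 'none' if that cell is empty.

<D> → ε

FIRST(<D>) = {ε, u}
FIRST(<K>) = {ε, q, v}
FIRST(<S>) = {p, q, u, v}  (via <K> p <S> q)
FOLLOW(<S>) includes $ since <S> is the start symbol.
FOLLOW(<K>): in <S>→<K> p <S> q, <K> is followed by p <S> q with FIRST {p}. Thus FOLLOW(<K>) = {p}.
FOLLOW(<D>): in <D>→u <D>, the suffix after <D> is empty (adds nothing new); in <K>→q <D>, the suffix after <D> is empty, so FOLLOW(<D>) ⊇ FOLLOW(<K>) = {p}. Thus FOLLOW(<D>) = {p}.
For <D> → ε: FIRST(ε) = {ε}, so it goes in M[<D>, t] for t ∈ {}; since ε ∈ FIRST, also for every t ∈ FOLLOW(<D>) = {p}.
For <D> → u <D>: FIRST(u <D>) = {u}, so it goes in M[<D>, t] for t ∈ {u}.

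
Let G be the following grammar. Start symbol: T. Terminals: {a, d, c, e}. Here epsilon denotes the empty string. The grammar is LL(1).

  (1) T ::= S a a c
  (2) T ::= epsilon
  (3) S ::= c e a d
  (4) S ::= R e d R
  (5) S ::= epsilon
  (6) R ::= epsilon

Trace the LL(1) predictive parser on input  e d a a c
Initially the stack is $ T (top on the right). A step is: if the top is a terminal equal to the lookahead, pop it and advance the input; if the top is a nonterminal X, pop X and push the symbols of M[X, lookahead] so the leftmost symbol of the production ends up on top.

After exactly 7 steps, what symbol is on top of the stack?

a

     Stack            Input        Action
  1  $ T              e d a a c $  expand T ::= S a a c
  2  $ c a a S        e d a a c $  expand S ::= R e d R
  3  $ c a a R d e R  e d a a c $  expand R ::= epsilon
  4  $ c a a R d e    e d a a c $  match e
  5  $ c a a R d      d a a c $    match d
  6  $ c a a R        a a c $      expand R ::= epsilon
  7  $ c a a          a a c $      match a
Stack after step 7: $ c a (top = a).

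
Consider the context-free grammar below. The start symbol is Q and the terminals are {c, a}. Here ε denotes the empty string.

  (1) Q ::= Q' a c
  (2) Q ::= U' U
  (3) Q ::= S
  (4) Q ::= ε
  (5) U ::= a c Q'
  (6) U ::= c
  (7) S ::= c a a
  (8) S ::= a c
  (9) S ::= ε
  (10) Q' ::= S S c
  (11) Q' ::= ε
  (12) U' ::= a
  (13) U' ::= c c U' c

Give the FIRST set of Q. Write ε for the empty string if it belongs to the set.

FIRST(U): from U::=a c Q' we get {a}; from U::=c we get {c}. So FIRST(U) = {a, c}.
FIRST(S): from S::=c a a we get {c}; from S::=a c we get {a}; from S::=ε we get {ε}. So FIRST(S) = {ε, a, c}.
FIRST(U'): from U'::=a we get {a}; from U'::=c c U' c we get {c}. So FIRST(U') = {a, c}.
FIRST(Q'): from Q'::=S S c we get {a, c}; from Q'::=ε we get {ε}. So FIRST(Q') = {ε, a, c}.
FIRST(Q): from Q::=Q' a c we get {a, c}; from Q::=U' U we get {a, c}; from Q::=S we get {ε, a, c}; from Q::=ε we get {ε}. So FIRST(Q) = {ε, a, c}.

{ε, a, c}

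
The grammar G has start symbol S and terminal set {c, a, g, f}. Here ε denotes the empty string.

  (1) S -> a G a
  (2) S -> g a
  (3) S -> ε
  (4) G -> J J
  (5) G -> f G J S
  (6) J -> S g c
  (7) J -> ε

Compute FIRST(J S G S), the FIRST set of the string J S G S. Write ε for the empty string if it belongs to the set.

{ε, a, f, g}

FIRST(S) = {ε, a, g}
FIRST(J) = {ε, a, g}  (via S g c)
FIRST(G) = {ε, a, f, g}  (via J J)
FIRST(J S G S): take FIRST of each symbol in turn, carrying on past any symbol whose FIRST contains ε; result {ε, a, f, g}.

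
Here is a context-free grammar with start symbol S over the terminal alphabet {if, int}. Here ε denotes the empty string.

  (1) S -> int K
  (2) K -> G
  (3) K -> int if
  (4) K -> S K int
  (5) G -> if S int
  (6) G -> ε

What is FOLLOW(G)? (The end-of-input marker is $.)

FIRST(S): from S->int K we get {int}. So FIRST(S) = {int}.
FIRST(G): from G->if S int we get {if}; from G->ε we get {ε}. So FIRST(G) = {ε, if}.
FIRST(K): from K->G we get {ε, if}; from K->int if we get {int}; from K->S K int we get {int}. So FIRST(K) = {ε, if, int}.
FOLLOW(S) includes $ since S is the start symbol.
FOLLOW(S): in K->S K int, S is followed by K int with FIRST {if, int}; in G->if S int, S is followed by int with FIRST {int}. Thus FOLLOW(S) = {$, if, int}.
FOLLOW(K): in S->int K, the suffix after K is empty, so FOLLOW(K) ⊇ FOLLOW(S) = {$, if, int}; in K->S K int, K is followed by int with FIRST {int}. Thus FOLLOW(K) = {$, if, int}.
FOLLOW(G): in K->G, the suffix after G is empty, so FOLLOW(G) ⊇ FOLLOW(K) = {$, if, int}. Thus FOLLOW(G) = {$, if, int}.

{$, if, int}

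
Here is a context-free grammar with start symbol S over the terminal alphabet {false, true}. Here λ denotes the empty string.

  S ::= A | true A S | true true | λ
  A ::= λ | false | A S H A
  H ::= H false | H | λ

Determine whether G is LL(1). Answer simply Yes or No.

FIRST(S) = {λ, false, true}
FIRST(A) = {λ, false, true}
FIRST(H) = {λ, false}
FOLLOW(S) = {$, false, true}
FOLLOW(A) = {$, false, true}
FOLLOW(H) = {$, false, true}
Cell M[A, $] receives both A ::= λ and A ::= A S H A — the grammar is not LL(1).

No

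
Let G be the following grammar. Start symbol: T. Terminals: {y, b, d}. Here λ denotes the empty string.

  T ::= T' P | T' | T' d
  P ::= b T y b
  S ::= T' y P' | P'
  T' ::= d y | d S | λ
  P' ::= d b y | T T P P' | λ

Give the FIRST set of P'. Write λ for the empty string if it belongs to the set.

FIRST(P): from P::=b T y b we get {b}. So FIRST(P) = {b}.
FIRST(T'): from T'::=d y we get {d}; from T'::=d S we get {d}; from T'::=λ we get {λ}. So FIRST(T') = {λ, d}.
FIRST(T): from T::=T' P we get {b, d}; from T::=T' we get {λ, d}; from T::=T' d we get {d}. So FIRST(T) = {λ, b, d}.
FIRST(P'): from P'::=d b y we get {d}; from P'::=T T P P' we get {b, d}; from P'::=λ we get {λ}. So FIRST(P') = {λ, b, d}.
FIRST(S): from S::=T' y P' we get {d, y}; from S::=P' we get {λ, b, d}. So FIRST(S) = {λ, b, d, y}.

{λ, b, d}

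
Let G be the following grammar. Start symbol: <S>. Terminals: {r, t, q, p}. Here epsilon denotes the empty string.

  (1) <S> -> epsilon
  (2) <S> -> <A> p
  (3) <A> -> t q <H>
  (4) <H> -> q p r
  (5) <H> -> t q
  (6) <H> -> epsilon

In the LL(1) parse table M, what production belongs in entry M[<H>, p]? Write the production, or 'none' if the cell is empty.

<H> -> epsilon

FIRST(<A>) = {t}
FIRST(<H>) = {epsilon, q, t}
FIRST(<S>) = {epsilon, t}  (via <A> p)
FOLLOW(<S>) includes $ since <S> is the start symbol.
FOLLOW(<A>): in <S>-><A> p, <A> is followed by p with FIRST {p}. Thus FOLLOW(<A>) = {p}.
FOLLOW(<H>): in <A>->t q <H>, the suffix after <H> is empty, so FOLLOW(<H>) ⊇ FOLLOW(<A>) = {p}. Thus FOLLOW(<H>) = {p}.
For <H> -> q p r: FIRST(q p r) = {q}, so it goes in M[<H>, t] for t ∈ {q}.
For <H> -> t q: FIRST(t q) = {t}, so it goes in M[<H>, t] for t ∈ {t}.
For <H> -> epsilon: FIRST(epsilon) = {epsilon}, so it goes in M[<H>, t] for t ∈ {}; since epsilon ∈ FIRST, also for every t ∈ FOLLOW(<H>) = {p}.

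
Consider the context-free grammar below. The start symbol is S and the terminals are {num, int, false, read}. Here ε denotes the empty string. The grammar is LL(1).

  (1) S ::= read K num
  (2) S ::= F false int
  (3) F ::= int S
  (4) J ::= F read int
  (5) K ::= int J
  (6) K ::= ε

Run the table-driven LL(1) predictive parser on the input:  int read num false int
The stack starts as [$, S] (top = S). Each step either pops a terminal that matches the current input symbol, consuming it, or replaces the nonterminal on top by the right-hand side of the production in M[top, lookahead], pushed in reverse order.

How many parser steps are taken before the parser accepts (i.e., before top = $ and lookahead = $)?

9

step 1: stack=$ S  input=int read num false int $  — expand S ::= F false int
step 2: stack=$ int false F  input=int read num false int $  — expand F ::= int S
step 3: stack=$ int false S int  input=int read num false int $  — match int
step 4: stack=$ int false S  input=read num false int $  — expand S ::= read K num
step 5: stack=$ int false num K read  input=read num false int $  — match read
step 6: stack=$ int false num K  input=num false int $  — expand K ::= ε
step 7: stack=$ int false num  input=num false int $  — match num
step 8: stack=$ int false  input=false int $  — match false
step 9: stack=$ int  input=int $  — match int
Accept reached after 9 steps.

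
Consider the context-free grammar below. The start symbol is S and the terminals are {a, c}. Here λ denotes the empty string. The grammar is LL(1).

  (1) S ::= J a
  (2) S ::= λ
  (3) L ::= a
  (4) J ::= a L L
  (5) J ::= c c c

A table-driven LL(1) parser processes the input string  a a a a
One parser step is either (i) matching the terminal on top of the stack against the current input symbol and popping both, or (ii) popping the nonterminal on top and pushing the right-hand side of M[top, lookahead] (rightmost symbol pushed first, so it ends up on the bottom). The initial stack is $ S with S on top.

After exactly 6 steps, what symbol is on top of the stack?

a

step 1: stack=$ S  input=a a a a $  — expand S ::= J a
step 2: stack=$ a J  input=a a a a $  — expand J ::= a L L
step 3: stack=$ a L L a  input=a a a a $  — match a
step 4: stack=$ a L L  input=a a a $  — expand L ::= a
step 5: stack=$ a L a  input=a a a $  — match a
step 6: stack=$ a L  input=a a $  — expand L ::= a
Stack after step 6: $ a a (top = a).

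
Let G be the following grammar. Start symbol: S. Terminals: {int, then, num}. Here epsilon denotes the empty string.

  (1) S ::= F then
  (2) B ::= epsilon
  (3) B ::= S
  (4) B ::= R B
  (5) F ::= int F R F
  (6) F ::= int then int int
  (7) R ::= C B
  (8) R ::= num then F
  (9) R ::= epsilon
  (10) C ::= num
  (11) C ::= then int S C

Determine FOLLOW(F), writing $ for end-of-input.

FIRST(F) = {int}
FIRST(C) = {num, then}
FIRST(S) = {int}  (via F then)
FIRST(R) = {epsilon, num, then}  (via C B)
FIRST(B) = {epsilon, int, num, then}  (via S, R B)
FOLLOW(S) includes $ since S is the start symbol.
FOLLOW(S): in B::=S, the suffix after S is empty, so FOLLOW(S) ⊇ FOLLOW(B) = {int, num, then}; in C::=then int S C, S is followed by C with FIRST {num, then}. Thus FOLLOW(S) = {$, int, num, then}.
FOLLOW(B): in B::=R B, the suffix after B is empty (adds nothing new); in R::=C B, the suffix after B is empty, so FOLLOW(B) ⊇ FOLLOW(R) = {int, num, then}. Thus FOLLOW(B) = {int, num, then}.
FOLLOW(R): in B::=R B, R is followed by B with FIRST {epsilon, int, num, then}; in B::=R B, the suffix after R is nullable, so FOLLOW(R) ⊇ FOLLOW(B) = {int, num, then}; in F::=int F R F, R is followed by F with FIRST {int}. Thus FOLLOW(R) = {int, num, then}.
FOLLOW(F): in S::=F then, F is followed by then with FIRST {then}; in F::=int F R F (occurrence 1), F is followed by R F with FIRST {int, num, then}; in F::=int F R F (occurrence 2), the suffix after F is empty (adds nothing new); in R::=num then F, the suffix after F is empty, so FOLLOW(F) ⊇ FOLLOW(R) = {int, num, then}. Thus FOLLOW(F) = {int, num, then}.
FOLLOW(C): in R::=C B, C is followed by B with FIRST {epsilon, int, num, then}; in R::=C B, the suffix after C is nullable, so FOLLOW(C) ⊇ FOLLOW(R) = {int, num, then}; in C::=then int S C, the suffix after C is empty (adds nothing new). Thus FOLLOW(C) = {int, num, then}.

{int, num, then}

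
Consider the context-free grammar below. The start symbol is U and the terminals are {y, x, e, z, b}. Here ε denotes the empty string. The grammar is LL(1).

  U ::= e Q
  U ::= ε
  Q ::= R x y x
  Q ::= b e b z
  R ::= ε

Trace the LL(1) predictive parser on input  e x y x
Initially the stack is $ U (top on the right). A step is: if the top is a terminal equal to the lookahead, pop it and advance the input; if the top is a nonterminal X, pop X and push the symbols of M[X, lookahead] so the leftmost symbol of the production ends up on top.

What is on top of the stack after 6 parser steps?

x

step 1: stack=$ U  input=e x y x $  — expand U ::= e Q
step 2: stack=$ Q e  input=e x y x $  — match e
step 3: stack=$ Q  input=x y x $  — expand Q ::= R x y x
step 4: stack=$ x y x R  input=x y x $  — expand R ::= ε
step 5: stack=$ x y x  input=x y x $  — match x
step 6: stack=$ x y  input=y x $  — match y
Stack after step 6: $ x (top = x).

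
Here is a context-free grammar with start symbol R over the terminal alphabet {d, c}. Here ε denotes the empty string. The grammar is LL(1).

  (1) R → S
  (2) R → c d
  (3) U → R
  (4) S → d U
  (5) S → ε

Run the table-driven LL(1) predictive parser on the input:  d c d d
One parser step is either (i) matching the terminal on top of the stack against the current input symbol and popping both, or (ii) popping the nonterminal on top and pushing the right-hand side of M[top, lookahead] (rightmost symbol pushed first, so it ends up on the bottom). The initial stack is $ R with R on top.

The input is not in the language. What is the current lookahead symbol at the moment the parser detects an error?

d

step 1: stack=$ R  input=d c d d $  — expand R → S
step 2: stack=$ S  input=d c d d $  — expand S → d U
step 3: stack=$ U d  input=d c d d $  — match d
step 4: stack=$ U  input=c d d $  — expand U → R
step 5: stack=$ R  input=c d d $  — expand R → c d
step 6: stack=$ d c  input=c d d $  — match c
step 7: stack=$ d  input=d d $  — match d
step 8: stack=$  input=d $  — error: stack empty but input remains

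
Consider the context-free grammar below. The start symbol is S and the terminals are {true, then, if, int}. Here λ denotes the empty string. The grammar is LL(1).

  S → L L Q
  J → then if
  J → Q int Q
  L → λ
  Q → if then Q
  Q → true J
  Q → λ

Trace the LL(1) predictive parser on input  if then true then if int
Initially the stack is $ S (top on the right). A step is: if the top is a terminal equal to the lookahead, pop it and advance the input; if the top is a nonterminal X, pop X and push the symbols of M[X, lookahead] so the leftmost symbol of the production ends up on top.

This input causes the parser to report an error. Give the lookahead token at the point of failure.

int

      Stack        Input                       Action
   1  $ S          if then true then if int $  expand S → L L Q
   2  $ Q L L      if then true then if int $  expand L → λ
   3  $ Q L        if then true then if int $  expand L → λ
   4  $ Q          if then true then if int $  expand Q → if then Q
   5  $ Q then if  if then true then if int $  match if
   6  $ Q then     then true then if int $     match then
   7  $ Q          true then if int $          expand Q → true J
   8  $ J true     true then if int $          match true
   9  $ J          then if int $               expand J → then if
  10  $ if then    then if int $               match then
  11  $ if         if int $                    match if
  12  $            int $                       error: stack empty but input remains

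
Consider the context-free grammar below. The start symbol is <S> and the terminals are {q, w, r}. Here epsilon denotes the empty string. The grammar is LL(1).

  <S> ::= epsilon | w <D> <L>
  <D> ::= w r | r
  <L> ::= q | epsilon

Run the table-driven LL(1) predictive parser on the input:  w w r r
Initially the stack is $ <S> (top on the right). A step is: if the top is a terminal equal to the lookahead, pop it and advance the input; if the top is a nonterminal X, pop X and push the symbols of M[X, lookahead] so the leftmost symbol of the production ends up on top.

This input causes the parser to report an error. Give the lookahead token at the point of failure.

r

     Stack        Input      Action
  1  $ <S>        w w r r $  expand <S> ::= w <D> <L>
  2  $ <L> <D> w  w w r r $  match w
  3  $ <L> <D>    w r r $    expand <D> ::= w r
  4  $ <L> r w    w r r $    match w
  5  $ <L> r      r r $      match r
  6  $ <L>        r $        error: M[<L>, r] is empty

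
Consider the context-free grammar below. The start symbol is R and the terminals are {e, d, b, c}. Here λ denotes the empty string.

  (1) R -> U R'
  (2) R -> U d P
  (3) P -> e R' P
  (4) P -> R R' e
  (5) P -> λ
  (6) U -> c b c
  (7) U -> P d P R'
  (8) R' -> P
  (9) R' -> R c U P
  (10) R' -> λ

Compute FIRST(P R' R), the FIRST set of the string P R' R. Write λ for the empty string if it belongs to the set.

{c, d, e}

FIRST(R) = {c, d, e}  (via U R', U d P)
FIRST(P) = {λ, c, d, e}  (via R R' e)
FIRST(U) = {c, d, e}  (via P d P R')
FIRST(R') = {λ, c, d, e}  (via P, R c U P)
FIRST(P R' R): take FIRST of each symbol in turn, carrying on past any symbol whose FIRST contains λ; result {c, d, e}.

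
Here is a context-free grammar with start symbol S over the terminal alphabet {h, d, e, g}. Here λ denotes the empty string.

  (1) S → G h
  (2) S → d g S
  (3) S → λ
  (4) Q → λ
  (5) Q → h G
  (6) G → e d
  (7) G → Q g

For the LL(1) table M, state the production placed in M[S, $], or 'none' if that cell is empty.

FIRST(Q) = {λ, h}
FIRST(G) = {e, g, h}  (via Q g)
FIRST(S) = {λ, d, e, g, h}  (via G h)
FOLLOW(S) includes $ since S is the start symbol.
FOLLOW(S): in S→d g S, the suffix after S is empty (adds nothing new). Thus FOLLOW(S) = {$}.
For S → G h: FIRST(G h) = {e, g, h}, so it goes in M[S, t] for t ∈ {e, g, h}.
For S → d g S: FIRST(d g S) = {d}, so it goes in M[S, t] for t ∈ {d}.
For S → λ: FIRST(λ) = {λ}, so it goes in M[S, t] for t ∈ {}; since λ ∈ FIRST, also for every t ∈ FOLLOW(S) = {$}.

S → λ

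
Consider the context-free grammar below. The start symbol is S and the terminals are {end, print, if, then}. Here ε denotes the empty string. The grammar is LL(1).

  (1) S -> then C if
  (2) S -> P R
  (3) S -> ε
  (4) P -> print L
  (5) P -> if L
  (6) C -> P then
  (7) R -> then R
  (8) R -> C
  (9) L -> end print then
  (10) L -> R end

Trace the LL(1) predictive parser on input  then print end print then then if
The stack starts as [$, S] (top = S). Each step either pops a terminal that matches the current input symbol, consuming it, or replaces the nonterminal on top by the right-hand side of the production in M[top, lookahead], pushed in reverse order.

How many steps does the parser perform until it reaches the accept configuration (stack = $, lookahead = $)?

11

      Stack                     Input                                Action
   1  $ S                       then print end print then then if $  expand S -> then C if
   2  $ if C then               then print end print then then if $  match then
   3  $ if C                    print end print then then if $       expand C -> P then
   4  $ if then P               print end print then then if $       expand P -> print L
   5  $ if then L print         print end print then then if $       match print
   6  $ if then L               end print then then if $             expand L -> end print then
   7  $ if then then print end  end print then then if $             match end
   8  $ if then then print      print then then if $                 match print
   9  $ if then then            then then if $                       match then
  10  $ if then                 then if $                            match then
  11  $ if                      if $                                 match if
Accept reached after 11 steps.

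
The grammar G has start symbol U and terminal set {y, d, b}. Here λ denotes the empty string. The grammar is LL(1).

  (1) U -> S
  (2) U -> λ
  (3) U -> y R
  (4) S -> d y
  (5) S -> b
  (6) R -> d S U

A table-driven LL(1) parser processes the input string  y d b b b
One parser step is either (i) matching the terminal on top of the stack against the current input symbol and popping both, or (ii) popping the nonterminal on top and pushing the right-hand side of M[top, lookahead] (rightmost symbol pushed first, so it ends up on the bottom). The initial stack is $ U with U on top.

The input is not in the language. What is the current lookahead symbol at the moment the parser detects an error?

step 1: stack=$ U  input=y d b b b $  — expand U -> y R
step 2: stack=$ R y  input=y d b b b $  — match y
step 3: stack=$ R  input=d b b b $  — expand R -> d S U
step 4: stack=$ U S d  input=d b b b $  — match d
step 5: stack=$ U S  input=b b b $  — expand S -> b
step 6: stack=$ U b  input=b b b $  — match b
step 7: stack=$ U  input=b b $  — expand U -> S
step 8: stack=$ S  input=b b $  — expand S -> b
step 9: stack=$ b  input=b b $  — match b
step 10: stack=$  input=b $  — error: stack empty but input remains

b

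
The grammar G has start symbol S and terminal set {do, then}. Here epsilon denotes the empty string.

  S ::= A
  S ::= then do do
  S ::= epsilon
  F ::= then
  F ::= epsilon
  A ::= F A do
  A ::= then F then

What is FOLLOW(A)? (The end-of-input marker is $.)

{$, do}

FIRST(F): from F::=then we get {then}; from F::=epsilon we get {epsilon}. So FIRST(F) = {epsilon, then}.
FIRST(A): from A::=F A do we get {then}; from A::=then F then we get {then}. So FIRST(A) = {then}.
FIRST(S): from S::=A we get {then}; from S::=then do do we get {then}; from S::=epsilon we get {epsilon}. So FIRST(S) = {epsilon, then}.
FOLLOW(S) includes $ since S is the start symbol.
FOLLOW(S): S appears on no right-hand side. Thus FOLLOW(S) = {$}.
FOLLOW(F): in A::=F A do, F is followed by A do with FIRST {then}; in A::=then F then, F is followed by then with FIRST {then}. Thus FOLLOW(F) = {then}.
FOLLOW(A): in S::=A, the suffix after A is empty, so FOLLOW(A) ⊇ FOLLOW(S) = {$}; in A::=F A do, A is followed by do with FIRST {do}. Thus FOLLOW(A) = {$, do}.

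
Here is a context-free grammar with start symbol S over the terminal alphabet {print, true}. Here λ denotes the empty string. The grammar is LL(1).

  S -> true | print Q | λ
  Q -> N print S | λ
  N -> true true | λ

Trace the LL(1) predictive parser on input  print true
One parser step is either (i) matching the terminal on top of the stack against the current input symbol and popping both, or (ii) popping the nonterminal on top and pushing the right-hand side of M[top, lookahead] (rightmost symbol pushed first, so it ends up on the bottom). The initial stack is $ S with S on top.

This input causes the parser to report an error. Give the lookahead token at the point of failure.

$

step 1: stack=$ S  input=print true $  — expand S -> print Q
step 2: stack=$ Q print  input=print true $  — match print
step 3: stack=$ Q  input=true $  — expand Q -> N print S
step 4: stack=$ S print N  input=true $  — expand N -> true true
step 5: stack=$ S print true true  input=true $  — match true
step 6: stack=$ S print true  input=$  — error: top is terminal true but lookahead is $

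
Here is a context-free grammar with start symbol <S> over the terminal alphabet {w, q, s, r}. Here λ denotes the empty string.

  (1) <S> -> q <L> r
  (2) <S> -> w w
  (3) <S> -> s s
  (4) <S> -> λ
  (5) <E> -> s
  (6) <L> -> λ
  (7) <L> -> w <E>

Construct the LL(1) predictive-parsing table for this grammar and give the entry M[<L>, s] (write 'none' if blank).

none

FIRST(<S>) = {λ, q, s, w}
FIRST(<E>) = {s}
FIRST(<L>) = {λ, w}
FOLLOW(<S>) includes $ since <S> is the start symbol.
FOLLOW(<L>): in <S>->q <L> r, <L> is followed by r with FIRST {r}. Thus FOLLOW(<L>) = {r}.
For <L> -> λ: FIRST(λ) = {λ}, so it goes in M[<L>, t] for t ∈ {}; since λ ∈ FIRST, also for every t ∈ FOLLOW(<L>) = {r}.
For <L> -> w <E>: FIRST(w <E>) = {w}, so it goes in M[<L>, t] for t ∈ {w}.
None of these place a production in M[<L>, s].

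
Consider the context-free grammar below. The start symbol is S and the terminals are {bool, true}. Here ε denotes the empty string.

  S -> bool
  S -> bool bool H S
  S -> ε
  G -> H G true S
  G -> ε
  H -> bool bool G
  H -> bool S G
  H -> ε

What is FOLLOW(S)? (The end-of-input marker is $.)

FIRST(S) = {ε, bool}
FIRST(H) = {ε, bool}
FIRST(G) = {ε, bool, true}  (via H G true S)
FOLLOW(S) includes $ since S is the start symbol.
FOLLOW(S): in S->bool bool H S, the suffix after S is empty (adds nothing new); in G->H G true S, the suffix after S is empty, so FOLLOW(S) ⊇ FOLLOW(G) = {$, bool, true}; in H->bool S G, S is followed by G with FIRST {ε, bool, true}; in H->bool S G, the suffix after S is nullable, so FOLLOW(S) ⊇ FOLLOW(H) = {$, bool, true}. Thus FOLLOW(S) = {$, bool, true}.
FOLLOW(H): in S->bool bool H S, H is followed by S with FIRST {ε, bool}; in S->bool bool H S, the suffix after H is nullable, so FOLLOW(H) ⊇ FOLLOW(S) = {$, bool, true}; in G->H G true S, H is followed by G true S with FIRST {bool, true}. Thus FOLLOW(H) = {$, bool, true}.
FOLLOW(G): in G->H G true S, G is followed by true S with FIRST {true}; in H->bool bool G, the suffix after G is empty, so FOLLOW(G) ⊇ FOLLOW(H) = {$, bool, true}; in H->bool S G, the suffix after G is empty, so FOLLOW(G) ⊇ FOLLOW(H) = {$, bool, true}. Thus FOLLOW(G) = {$, bool, true}.

{$, bool, true}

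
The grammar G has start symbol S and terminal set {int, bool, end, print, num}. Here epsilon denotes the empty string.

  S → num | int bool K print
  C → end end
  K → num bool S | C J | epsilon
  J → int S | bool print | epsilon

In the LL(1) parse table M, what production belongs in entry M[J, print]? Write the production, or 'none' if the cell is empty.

J → epsilon

FIRST(S): from S→num we get {num}; from S→int bool K print we get {int}. So FIRST(S) = {int, num}.
FIRST(C): from C→end end we get {end}. So FIRST(C) = {end}.
FIRST(J): from J→int S we get {int}; from J→bool print we get {bool}; from J→epsilon we get {epsilon}. So FIRST(J) = {epsilon, bool, int}.
FIRST(K): from K→num bool S we get {num}; from K→C J we get {end}; from K→epsilon we get {epsilon}. So FIRST(K) = {epsilon, end, num}.
FOLLOW(S) includes $ since S is the start symbol.
FOLLOW(K): in S→int bool K print, K is followed by print with FIRST {print}. Thus FOLLOW(K) = {print}.
FOLLOW(J): in K→C J, the suffix after J is empty, so FOLLOW(J) ⊇ FOLLOW(K) = {print}. Thus FOLLOW(J) = {print}.
For J → int S: FIRST(int S) = {int}, so it goes in M[J, t] for t ∈ {int}.
For J → bool print: FIRST(bool print) = {bool}, so it goes in M[J, t] for t ∈ {bool}.
For J → epsilon: FIRST(epsilon) = {epsilon}, so it goes in M[J, t] for t ∈ {}; since epsilon ∈ FIRST, also for every t ∈ FOLLOW(J) = {print}.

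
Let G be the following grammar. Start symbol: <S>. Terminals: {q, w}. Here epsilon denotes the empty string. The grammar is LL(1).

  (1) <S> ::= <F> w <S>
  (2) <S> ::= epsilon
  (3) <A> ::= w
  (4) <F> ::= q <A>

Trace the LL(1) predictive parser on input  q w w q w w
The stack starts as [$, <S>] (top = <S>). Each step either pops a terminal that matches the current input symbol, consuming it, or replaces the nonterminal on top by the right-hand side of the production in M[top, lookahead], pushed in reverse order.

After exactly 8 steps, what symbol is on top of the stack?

q

step 1: stack=$ <S>  input=q w w q w w $  — expand <S> ::= <F> w <S>
step 2: stack=$ <S> w <F>  input=q w w q w w $  — expand <F> ::= q <A>
step 3: stack=$ <S> w <A> q  input=q w w q w w $  — match q
step 4: stack=$ <S> w <A>  input=w w q w w $  — expand <A> ::= w
step 5: stack=$ <S> w w  input=w w q w w $  — match w
step 6: stack=$ <S> w  input=w q w w $  — match w
step 7: stack=$ <S>  input=q w w $  — expand <S> ::= <F> w <S>
step 8: stack=$ <S> w <F>  input=q w w $  — expand <F> ::= q <A>
Stack after step 8: $ <S> w <A> q (top = q).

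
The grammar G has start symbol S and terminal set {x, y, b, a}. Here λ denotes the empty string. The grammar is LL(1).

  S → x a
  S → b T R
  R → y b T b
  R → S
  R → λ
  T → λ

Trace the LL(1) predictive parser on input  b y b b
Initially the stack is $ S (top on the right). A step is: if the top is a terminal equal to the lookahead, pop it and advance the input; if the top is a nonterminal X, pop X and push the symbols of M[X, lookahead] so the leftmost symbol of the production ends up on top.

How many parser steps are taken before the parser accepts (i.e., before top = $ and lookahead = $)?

8

     Stack      Input      Action
  1  $ S        b y b b $  expand S → b T R
  2  $ R T b    b y b b $  match b
  3  $ R T      y b b $    expand T → λ
  4  $ R        y b b $    expand R → y b T b
  5  $ b T b y  y b b $    match y
  6  $ b T b    b b $      match b
  7  $ b T      b $        expand T → λ
  8  $ b        b $        match b
Accept reached after 8 steps.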